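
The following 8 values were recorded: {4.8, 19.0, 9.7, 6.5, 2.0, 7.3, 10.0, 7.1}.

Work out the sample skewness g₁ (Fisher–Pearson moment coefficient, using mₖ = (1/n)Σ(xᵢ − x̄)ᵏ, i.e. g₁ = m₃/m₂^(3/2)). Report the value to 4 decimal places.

1.1189

x̄ = (4.8 + 19.0 + 9.7 + 6.5 + 2.0 + 7.3 + 10.0 + 7.1) / 8 = 8.3000
deviations (xᵢ − x̄): -3.5000, 10.7000, 1.4000, -1.8000, -6.3000, -1.0000, 1.7000, -1.2000
Σ(xᵢ − x̄)² = 176.9600 ⇒ m₂ = 176.9600/8 = 22.12000
Σ(xᵢ − x̄)³ = 931.2180 ⇒ m₃ = 931.2180/8 = 116.40225
m₂^(3/2) = 22.12000^(1.5) = 104.03457
g₁ = m₃ / m₂^(3/2) = 116.40225 / 104.03457 ≈ 1.1189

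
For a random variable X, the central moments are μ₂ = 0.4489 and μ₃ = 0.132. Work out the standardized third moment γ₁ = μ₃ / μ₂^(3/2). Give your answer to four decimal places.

σ = √μ₂ = √0.4489 = 0.67000
σ³ = μ₂^(3/2) = 0.30076
γ₁ = μ₃/σ³ = 0.132 / 0.30076 ≈ 0.4389

0.4389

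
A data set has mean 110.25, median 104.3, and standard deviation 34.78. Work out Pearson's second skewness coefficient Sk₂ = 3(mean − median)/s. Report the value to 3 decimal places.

0.513

Sk₂ = 3(110.25 − 104.3) / 34.78 = 3 × 5.9500 / 34.78
    = 17.8500 / 34.78 ≈ 0.513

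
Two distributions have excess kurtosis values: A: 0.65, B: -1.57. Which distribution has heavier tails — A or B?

A

Higher excess kurtosis ⇒ heavier tails relative to the normal distribution.
0.65 vs -1.57: the larger is 0.65, so A has heavier tails. (A is leptokurtic — heavier-than-normal tails; the other is platykurtic.)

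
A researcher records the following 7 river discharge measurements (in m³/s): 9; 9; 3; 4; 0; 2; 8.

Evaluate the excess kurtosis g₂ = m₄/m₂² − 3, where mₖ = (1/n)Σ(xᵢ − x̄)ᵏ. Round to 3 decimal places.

x̄ = 5.0000
Σ(xᵢ − x̄)² = 80.0000 ⇒ m₂ = 11.42857
Σ(xᵢ − x̄)⁴ = 1316.0000 ⇒ m₄ = 188.00000
m₂² = 130.61224
g₂ = m₄/m₂² − 3 = 1.43938 − 3 ≈ -1.561

-1.561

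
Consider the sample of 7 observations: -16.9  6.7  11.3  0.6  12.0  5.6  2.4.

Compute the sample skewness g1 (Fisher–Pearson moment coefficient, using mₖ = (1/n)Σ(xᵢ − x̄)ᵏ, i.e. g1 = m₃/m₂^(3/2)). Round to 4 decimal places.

x̄ = (-16.9 + 6.7 + 11.3 + 0.6 + 12.0 + 5.6 + 2.4) / 7 = 3.1000
deviations (xᵢ − x̄): -20.0000, 3.6000, 8.2000, -2.5000, 8.9000, 2.5000, -0.7000
Σ(xᵢ − x̄)² = 572.4000 ⇒ m₂ = 572.4000/7 = 81.77143
Σ(xᵢ − x̄)³ = -6697.3500 ⇒ m₃ = -6697.3500/7 = -956.76429
m₂^(3/2) = 81.77143^(1.5) = 739.43904
g1 = m₃ / m₂^(3/2) = -956.76429 / 739.43904 ≈ -1.2939

-1.2939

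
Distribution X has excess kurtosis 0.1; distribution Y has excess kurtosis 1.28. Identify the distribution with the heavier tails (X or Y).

Higher excess kurtosis ⇒ heavier tails relative to the normal distribution.
0.1 vs 1.28: the larger is 1.28, so Y has heavier tails.

Y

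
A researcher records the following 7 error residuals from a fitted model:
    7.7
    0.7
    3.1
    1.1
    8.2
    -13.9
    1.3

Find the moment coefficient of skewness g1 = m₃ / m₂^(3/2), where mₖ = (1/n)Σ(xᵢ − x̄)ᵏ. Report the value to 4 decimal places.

x̄ = (7.7 + 0.7 + 3.1 + 1.1 + 8.2 - 13.9 + 1.3) / 7 = 1.1714
deviations (xᵢ − x̄): 6.5286, -0.4714, 1.9286, -0.0714, 7.0286, -15.0714, 0.1286
Σ(xᵢ − x̄)² = 323.1343 ⇒ m₂ = 323.1343/7 = 46.16204
Σ(xᵢ − x̄)³ = -2790.8946 ⇒ m₃ = -2790.8946/7 = -398.69923
m₂^(3/2) = 46.16204^(1.5) = 313.63715
g1 = m₃ / m₂^(3/2) = -398.69923 / 313.63715 ≈ -1.2712

-1.2712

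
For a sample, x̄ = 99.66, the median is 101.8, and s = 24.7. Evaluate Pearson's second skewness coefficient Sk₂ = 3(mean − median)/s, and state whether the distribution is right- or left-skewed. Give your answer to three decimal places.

Sk₂ = 3(99.66 − 101.8) / 24.7 = 3 × -2.1400 / 24.7
    = -6.4200 / 24.7 ≈ -0.260
Sk₂ < 0 ⇒ mean < median ⇒ left-skewed (negative skew).

-0.260, left-skewed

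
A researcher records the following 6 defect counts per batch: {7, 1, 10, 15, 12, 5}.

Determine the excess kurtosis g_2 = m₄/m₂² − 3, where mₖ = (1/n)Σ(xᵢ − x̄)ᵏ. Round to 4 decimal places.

-1.0822

x̄ = 8.3333
Σ(xᵢ − x̄)² = 127.3333 ⇒ m₂ = 21.22222
Σ(xᵢ − x̄)⁴ = 5182.4444 ⇒ m₄ = 863.74074
m₂² = 450.38272
g_2 = m₄/m₂² − 3 = 1.91779 − 3 ≈ -1.0822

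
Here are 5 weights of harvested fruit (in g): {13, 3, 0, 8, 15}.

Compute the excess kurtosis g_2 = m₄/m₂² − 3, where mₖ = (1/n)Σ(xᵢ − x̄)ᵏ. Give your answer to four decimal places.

-1.5566

x̄ = 7.8000
Σ(xᵢ − x̄)² = 162.8000 ⇒ m₂ = 32.56000
Σ(xᵢ − x̄)⁴ = 7650.8960 ⇒ m₄ = 1530.17920
m₂² = 1060.15360
g_2 = m₄/m₂² − 3 = 1.44336 − 3 ≈ -1.5566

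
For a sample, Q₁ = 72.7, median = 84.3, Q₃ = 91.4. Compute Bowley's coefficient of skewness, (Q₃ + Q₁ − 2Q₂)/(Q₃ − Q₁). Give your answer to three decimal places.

numerator: Q₃ + Q₁ − 2Q₂ = 91.4 + 72.7 − 2×84.3 = -4.5000
denominator: Q₃ − Q₁ = 91.4 − 72.7 = 18.7000
Bowley skewness = -4.5000 / 18.7000 ≈ -0.241

-0.241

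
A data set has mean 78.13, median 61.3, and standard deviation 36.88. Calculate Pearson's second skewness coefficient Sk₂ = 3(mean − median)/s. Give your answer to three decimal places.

1.369

Sk₂ = 3(78.13 − 61.3) / 36.88 = 3 × 16.8300 / 36.88
    = 50.4900 / 36.88 ≈ 1.369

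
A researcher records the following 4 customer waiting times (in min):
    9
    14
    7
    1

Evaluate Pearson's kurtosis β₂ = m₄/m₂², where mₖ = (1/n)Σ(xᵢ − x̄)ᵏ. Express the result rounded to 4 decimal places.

x̄ = 7.7500
Σ(xᵢ − x̄)² = 86.7500 ⇒ m₂ = 21.68750
Σ(xᵢ − x̄)⁴ = 3604.5781 ⇒ m₄ = 901.14453
m₂² = 470.34766
β₂ = m₄/m₂² = 901.14453 / 470.34766 ≈ 1.9159

1.9159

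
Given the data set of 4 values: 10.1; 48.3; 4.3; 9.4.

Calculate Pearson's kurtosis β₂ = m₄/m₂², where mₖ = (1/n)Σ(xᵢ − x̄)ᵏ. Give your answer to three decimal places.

2.295

x̄ = 18.0250
Σ(xᵢ − x̄)² = 1242.1475 ⇒ m₂ = 310.53687
Σ(xᵢ − x̄)⁴ = 885074.7641 ⇒ m₄ = 221268.69101
m₂² = 96433.15073
β₂ = m₄/m₂² = 221268.69101 / 96433.15073 ≈ 2.295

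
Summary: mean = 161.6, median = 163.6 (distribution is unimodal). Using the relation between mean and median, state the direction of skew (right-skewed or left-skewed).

mean − median = 161.6 − 163.6 = -2.0
mean < median ⇒ the longer tail is on the left ⇒ left-skewed (negatively skewed).

left-skewed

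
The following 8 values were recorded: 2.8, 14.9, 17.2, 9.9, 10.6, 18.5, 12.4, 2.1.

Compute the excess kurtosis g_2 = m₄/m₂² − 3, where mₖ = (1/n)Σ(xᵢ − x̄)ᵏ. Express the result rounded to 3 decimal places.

-1.127

x̄ = 11.0500
Σ(xᵢ − x̄)² = 259.6600 ⇒ m₂ = 32.45750
Σ(xᵢ − x̄)⁴ = 15784.8015 ⇒ m₄ = 1973.10018
m₂² = 1053.48931
g_2 = m₄/m₂² − 3 = 1.87292 − 3 ≈ -1.127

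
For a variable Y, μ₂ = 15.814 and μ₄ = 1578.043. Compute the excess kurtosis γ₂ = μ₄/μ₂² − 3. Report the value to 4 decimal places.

μ₂² = 15.814² = 250.08260
μ₄/μ₂² = 1578.043 / 250.08260 = 6.31009
γ₂ = 6.31009 − 3 ≈ 3.3101

3.3101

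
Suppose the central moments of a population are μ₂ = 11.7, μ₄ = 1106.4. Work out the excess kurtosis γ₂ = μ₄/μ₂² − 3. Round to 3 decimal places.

5.082

μ₂² = 11.7² = 136.89000
μ₄/μ₂² = 1106.4 / 136.89000 = 8.08240
γ₂ = 8.08240 − 3 ≈ 5.082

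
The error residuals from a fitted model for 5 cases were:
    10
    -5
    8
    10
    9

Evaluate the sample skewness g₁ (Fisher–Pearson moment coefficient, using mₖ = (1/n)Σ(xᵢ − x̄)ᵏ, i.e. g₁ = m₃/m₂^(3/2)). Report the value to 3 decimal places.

-1.439

x̄ = (10 - 5 + 8 + 10 + 9) / 5 = 6.4000
deviations (xᵢ − x̄): 3.6000, -11.4000, 1.6000, 3.6000, 2.6000
Σ(xᵢ − x̄)² = 165.2000 ⇒ m₂ = 165.2000/5 = 33.04000
Σ(xᵢ − x̄)³ = -1366.5600 ⇒ m₃ = -1366.5600/5 = -273.31200
m₂^(3/2) = 33.04000^(1.5) = 189.91535
g₁ = m₃ / m₂^(3/2) = -273.31200 / 189.91535 ≈ -1.439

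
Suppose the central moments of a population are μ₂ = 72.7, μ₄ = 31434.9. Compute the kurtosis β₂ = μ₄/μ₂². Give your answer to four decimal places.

μ₂² = 72.7² = 5285.29000
μ₄/μ₂² = 31434.9 / 5285.29000 = 5.94762
β₂ ≈ 5.9476

5.9476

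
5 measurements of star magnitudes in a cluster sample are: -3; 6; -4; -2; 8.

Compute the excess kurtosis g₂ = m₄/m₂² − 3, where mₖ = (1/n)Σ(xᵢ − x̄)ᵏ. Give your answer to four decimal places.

x̄ = 1.0000
Σ(xᵢ − x̄)² = 124.0000 ⇒ m₂ = 24.80000
Σ(xᵢ − x̄)⁴ = 3988.0000 ⇒ m₄ = 797.60000
m₂² = 615.04000
g₂ = m₄/m₂² − 3 = 1.29683 − 3 ≈ -1.7032

-1.7032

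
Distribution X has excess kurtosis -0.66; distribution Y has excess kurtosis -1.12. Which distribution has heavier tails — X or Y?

X

Higher excess kurtosis ⇒ heavier tails relative to the normal distribution.
-0.66 vs -1.12: the larger is -0.66, so X has heavier tails.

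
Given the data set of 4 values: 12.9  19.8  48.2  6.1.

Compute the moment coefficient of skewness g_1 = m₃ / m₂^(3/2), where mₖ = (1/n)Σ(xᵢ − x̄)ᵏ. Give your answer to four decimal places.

0.8494

x̄ = (12.9 + 19.8 + 48.2 + 6.1) / 4 = 21.7500
deviations (xᵢ − x̄): -8.8500, -1.9500, 26.4500, -15.6500
Σ(xᵢ − x̄)² = 1026.6500 ⇒ m₂ = 1026.6500/4 = 256.66250
Σ(xᵢ − x̄)³ = 13970.8800 ⇒ m₃ = 13970.8800/4 = 3492.72000
m₂^(3/2) = 256.66250^(1.5) = 4111.91028
g_1 = m₃ / m₂^(3/2) = 3492.72000 / 4111.91028 ≈ 0.8494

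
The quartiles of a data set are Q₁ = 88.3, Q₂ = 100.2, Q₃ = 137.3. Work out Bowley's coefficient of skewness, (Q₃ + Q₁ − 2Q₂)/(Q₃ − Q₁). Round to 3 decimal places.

0.514

numerator: Q₃ + Q₁ − 2Q₂ = 137.3 + 88.3 − 2×100.2 = 25.2000
denominator: Q₃ − Q₁ = 137.3 − 88.3 = 49.0000
Bowley skewness = 25.2000 / 49.0000 ≈ 0.514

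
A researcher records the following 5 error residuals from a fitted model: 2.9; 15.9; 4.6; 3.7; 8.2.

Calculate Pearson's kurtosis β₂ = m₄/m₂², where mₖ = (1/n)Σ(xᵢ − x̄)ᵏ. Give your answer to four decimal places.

x̄ = 7.0600
Σ(xᵢ − x̄)² = 114.0920 ⇒ m₂ = 22.81840
Σ(xᵢ − x̄)⁴ = 6571.9845 ⇒ m₄ = 1314.39690
m₂² = 520.67938
β₂ = m₄/m₂² = 1314.39690 / 520.67938 ≈ 2.5244

2.5244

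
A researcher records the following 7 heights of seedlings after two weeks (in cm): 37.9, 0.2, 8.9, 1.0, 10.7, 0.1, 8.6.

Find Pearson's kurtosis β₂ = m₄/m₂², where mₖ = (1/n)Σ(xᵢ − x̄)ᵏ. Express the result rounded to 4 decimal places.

4.1451

x̄ = 9.6286
Σ(xᵢ − x̄)² = 1056.1543 ⇒ m₂ = 150.87918
Σ(xᵢ − x̄)⁴ = 660530.5990 ⇒ m₄ = 94361.51414
m₂² = 22764.52807
β₂ = m₄/m₂² = 94361.51414 / 22764.52807 ≈ 4.1451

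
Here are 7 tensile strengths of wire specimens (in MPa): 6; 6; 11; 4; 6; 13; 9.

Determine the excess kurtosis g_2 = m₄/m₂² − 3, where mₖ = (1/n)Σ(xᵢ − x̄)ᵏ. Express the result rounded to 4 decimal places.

x̄ = 7.8571
Σ(xᵢ − x̄)² = 62.8571 ⇒ m₂ = 8.97959
Σ(xᵢ − x̄)⁴ = 1055.8484 ⇒ m₄ = 150.83549
m₂² = 80.63307
g_2 = m₄/m₂² − 3 = 1.87064 − 3 ≈ -1.1294

-1.1294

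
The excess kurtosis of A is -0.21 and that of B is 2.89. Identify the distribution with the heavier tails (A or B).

Higher excess kurtosis ⇒ heavier tails relative to the normal distribution.
-0.21 vs 2.89: the larger is 2.89, so B has heavier tails. (B is leptokurtic — heavier-than-normal tails; the other is platykurtic.)

B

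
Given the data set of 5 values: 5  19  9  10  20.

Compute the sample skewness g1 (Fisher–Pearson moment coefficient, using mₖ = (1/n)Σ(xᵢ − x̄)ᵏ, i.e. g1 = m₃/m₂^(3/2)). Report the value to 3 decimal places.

x̄ = (5 + 19 + 9 + 10 + 20) / 5 = 12.6000
deviations (xᵢ − x̄): -7.6000, 6.4000, -3.6000, -2.6000, 7.4000
Σ(xᵢ − x̄)² = 173.2000 ⇒ m₂ = 173.2000/5 = 34.64000
Σ(xᵢ − x̄)³ = 164.1600 ⇒ m₃ = 164.1600/5 = 32.83200
m₂^(3/2) = 34.64000^(1.5) = 203.87634
g1 = m₃ / m₂^(3/2) = 32.83200 / 203.87634 ≈ 0.161

0.161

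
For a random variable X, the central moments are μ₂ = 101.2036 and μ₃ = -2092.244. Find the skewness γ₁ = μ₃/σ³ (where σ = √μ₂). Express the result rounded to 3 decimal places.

σ = √μ₂ = √101.2036 = 10.06000
σ³ = μ₂^(3/2) = 1018.10822
γ₁ = μ₃/σ³ = -2092.244 / 1018.10822 ≈ -2.055

-2.055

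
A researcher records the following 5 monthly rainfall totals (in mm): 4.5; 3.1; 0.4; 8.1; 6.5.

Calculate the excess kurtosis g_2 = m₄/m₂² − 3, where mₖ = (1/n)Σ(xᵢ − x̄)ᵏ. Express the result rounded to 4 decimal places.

-1.1519

x̄ = 4.5200
Σ(xᵢ − x̄)² = 35.7280 ⇒ m₂ = 7.14560
Σ(xᵢ − x̄)⁴ = 471.8258 ⇒ m₄ = 94.36515
m₂² = 51.05960
g_2 = m₄/m₂² − 3 = 1.84814 − 3 ≈ -1.1519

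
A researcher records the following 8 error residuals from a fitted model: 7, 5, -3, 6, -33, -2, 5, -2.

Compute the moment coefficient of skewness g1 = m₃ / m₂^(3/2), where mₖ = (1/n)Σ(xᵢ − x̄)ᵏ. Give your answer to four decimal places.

-1.8539

x̄ = (7 + 5 - 3 + 6 - 33 - 2 + 5 - 2) / 8 = -2.1250
deviations (xᵢ − x̄): 9.1250, 7.1250, -0.8750, 8.1250, -30.8750, 0.1250, 7.1250, 0.1250
Σ(xᵢ − x̄)² = 1204.8750 ⇒ m₂ = 1204.8750/8 = 150.60938
Σ(xᵢ − x̄)³ = -27413.1563 ⇒ m₃ = -27413.1563/8 = -3426.64453
m₂^(3/2) = 150.60938^(1.5) = 1848.32360
g1 = m₃ / m₂^(3/2) = -3426.64453 / 1848.32360 ≈ -1.8539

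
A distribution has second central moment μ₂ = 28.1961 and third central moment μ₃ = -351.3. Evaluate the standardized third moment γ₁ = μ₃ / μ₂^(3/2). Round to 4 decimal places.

σ = √μ₂ = √28.1961 = 5.31000
σ³ = μ₂^(3/2) = 149.72129
γ₁ = μ₃/σ³ = -351.3 / 149.72129 ≈ -2.3464

-2.3464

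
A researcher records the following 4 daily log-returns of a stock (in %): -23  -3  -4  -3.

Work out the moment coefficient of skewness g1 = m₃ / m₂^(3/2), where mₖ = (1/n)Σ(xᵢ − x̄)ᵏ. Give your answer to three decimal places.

x̄ = (-23 - 3 - 4 - 3) / 4 = -8.2500
deviations (xᵢ − x̄): -14.7500, 5.2500, 4.2500, 5.2500
Σ(xᵢ − x̄)² = 290.7500 ⇒ m₂ = 290.7500/4 = 72.68750
Σ(xᵢ − x̄)³ = -2842.8750 ⇒ m₃ = -2842.8750/4 = -710.71875
m₂^(3/2) = 72.68750^(1.5) = 619.71156
g1 = m₃ / m₂^(3/2) = -710.71875 / 619.71156 ≈ -1.147

-1.147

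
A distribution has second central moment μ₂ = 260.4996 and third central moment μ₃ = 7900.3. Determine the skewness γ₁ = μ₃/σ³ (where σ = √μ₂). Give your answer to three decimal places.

1.879

σ = √μ₂ = √260.4996 = 16.14000
σ³ = μ₂^(3/2) = 4204.46354
γ₁ = μ₃/σ³ = 7900.3 / 4204.46354 ≈ 1.879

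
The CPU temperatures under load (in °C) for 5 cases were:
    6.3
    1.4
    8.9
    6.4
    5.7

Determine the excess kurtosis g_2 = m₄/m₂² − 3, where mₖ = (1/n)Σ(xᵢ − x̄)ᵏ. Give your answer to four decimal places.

-0.3998

x̄ = 5.7400
Σ(xᵢ − x̄)² = 29.5720 ⇒ m₂ = 5.91440
Σ(xᵢ − x̄)⁴ = 454.7801 ⇒ m₄ = 90.95603
m₂² = 34.98013
g_2 = m₄/m₂² − 3 = 2.60022 − 3 ≈ -0.3998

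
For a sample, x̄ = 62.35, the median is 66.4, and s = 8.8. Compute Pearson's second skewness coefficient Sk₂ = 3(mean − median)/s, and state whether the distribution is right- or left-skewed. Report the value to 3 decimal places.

Sk₂ = 3(62.35 − 66.4) / 8.8 = 3 × -4.0500 / 8.8
    = -12.1500 / 8.8 ≈ -1.381
Sk₂ < 0 ⇒ mean < median ⇒ left-skewed (negative skew).

-1.381, left-skewed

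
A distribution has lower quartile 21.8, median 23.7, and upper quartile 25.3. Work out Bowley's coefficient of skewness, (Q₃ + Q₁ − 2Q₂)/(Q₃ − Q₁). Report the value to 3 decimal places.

numerator: Q₃ + Q₁ − 2Q₂ = 25.3 + 21.8 − 2×23.7 = -0.3000
denominator: Q₃ − Q₁ = 25.3 − 21.8 = 3.5000
Bowley skewness = -0.3000 / 3.5000 ≈ -0.086

-0.086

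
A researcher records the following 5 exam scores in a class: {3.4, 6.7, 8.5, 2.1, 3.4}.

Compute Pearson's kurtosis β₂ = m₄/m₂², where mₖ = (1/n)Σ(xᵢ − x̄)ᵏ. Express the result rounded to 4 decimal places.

x̄ = 4.8200
Σ(xᵢ − x̄)² = 28.5080 ⇒ m₂ = 5.70160
Σ(xᵢ − x̄)⁴ = 258.7566 ⇒ m₄ = 51.75133
m₂² = 32.50824
β₂ = m₄/m₂² = 51.75133 / 32.50824 ≈ 1.5919

1.5919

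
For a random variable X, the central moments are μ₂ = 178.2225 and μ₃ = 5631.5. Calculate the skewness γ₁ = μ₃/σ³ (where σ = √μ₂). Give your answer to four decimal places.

2.3669

σ = √μ₂ = √178.2225 = 13.35000
σ³ = μ₂^(3/2) = 2379.27038
γ₁ = μ₃/σ³ = 5631.5 / 2379.27038 ≈ 2.3669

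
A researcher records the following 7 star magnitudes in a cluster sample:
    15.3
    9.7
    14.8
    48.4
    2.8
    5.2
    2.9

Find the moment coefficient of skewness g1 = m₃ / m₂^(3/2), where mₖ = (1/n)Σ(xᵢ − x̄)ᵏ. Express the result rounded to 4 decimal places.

x̄ = (15.3 + 9.7 + 14.8 + 48.4 + 2.8 + 5.2 + 2.9) / 7 = 14.1571
deviations (xᵢ − x̄): 1.1429, -4.4571, 0.6429, 34.2429, -11.3571, -8.9571, -11.2571
Σ(xᵢ − x̄)² = 1530.0971 ⇒ m₂ = 1530.0971/7 = 218.58531
Σ(xᵢ − x̄)³ = 36455.3963 ⇒ m₃ = 36455.3963/7 = 5207.91376
m₂^(3/2) = 218.58531^(1.5) = 3231.70304
g1 = m₃ / m₂^(3/2) = 5207.91376 / 3231.70304 ≈ 1.6115

1.6115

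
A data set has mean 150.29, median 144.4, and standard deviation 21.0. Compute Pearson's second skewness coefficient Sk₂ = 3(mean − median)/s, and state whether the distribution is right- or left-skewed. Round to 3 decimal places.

0.841, right-skewed

Sk₂ = 3(150.29 − 144.4) / 21.0 = 3 × 5.8900 / 21.0
    = 17.6700 / 21.0 ≈ 0.841
Sk₂ > 0 ⇒ mean > median ⇒ right-skewed (positive skew).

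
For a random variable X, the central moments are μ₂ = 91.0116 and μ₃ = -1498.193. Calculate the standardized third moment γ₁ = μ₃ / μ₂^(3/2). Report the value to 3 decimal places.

σ = √μ₂ = √91.0116 = 9.54000
σ³ = μ₂^(3/2) = 868.25066
γ₁ = μ₃/σ³ = -1498.193 / 868.25066 ≈ -1.726

-1.726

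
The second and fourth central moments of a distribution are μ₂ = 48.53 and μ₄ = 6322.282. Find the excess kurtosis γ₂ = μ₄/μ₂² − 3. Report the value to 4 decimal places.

μ₂² = 48.53² = 2355.16090
μ₄/μ₂² = 6322.282 / 2355.16090 = 2.68444
γ₂ = 2.68444 − 3 ≈ -0.3156

-0.3156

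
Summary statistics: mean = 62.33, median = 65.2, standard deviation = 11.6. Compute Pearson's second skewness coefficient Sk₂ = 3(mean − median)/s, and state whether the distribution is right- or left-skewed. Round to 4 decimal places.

Sk₂ = 3(62.33 − 65.2) / 11.6 = 3 × -2.8700 / 11.6
    = -8.6100 / 11.6 ≈ -0.7422
Sk₂ < 0 ⇒ mean < median ⇒ left-skewed (negative skew).

-0.7422, left-skewed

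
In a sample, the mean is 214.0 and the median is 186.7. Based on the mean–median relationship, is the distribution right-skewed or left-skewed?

mean − median = 214.0 − 186.7 = 27.3
mean > median ⇒ the longer tail is on the right ⇒ right-skewed (positively skewed).

right-skewed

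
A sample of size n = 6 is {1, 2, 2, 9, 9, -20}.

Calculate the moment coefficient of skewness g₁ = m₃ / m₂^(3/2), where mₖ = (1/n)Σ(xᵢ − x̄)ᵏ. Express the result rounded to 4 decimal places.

-1.3301

x̄ = (1 + 2 + 2 + 9 + 9 - 20) / 6 = 0.5000
deviations (xᵢ − x̄): 0.5000, 1.5000, 1.5000, 8.5000, 8.5000, -20.5000
Σ(xᵢ − x̄)² = 569.5000 ⇒ m₂ = 569.5000/6 = 94.91667
Σ(xᵢ − x̄)³ = -7380.0000 ⇒ m₃ = -7380.0000/6 = -1230.00000
m₂^(3/2) = 94.91667^(1.5) = 924.72738
g₁ = m₃ / m₂^(3/2) = -1230.00000 / 924.72738 ≈ -1.3301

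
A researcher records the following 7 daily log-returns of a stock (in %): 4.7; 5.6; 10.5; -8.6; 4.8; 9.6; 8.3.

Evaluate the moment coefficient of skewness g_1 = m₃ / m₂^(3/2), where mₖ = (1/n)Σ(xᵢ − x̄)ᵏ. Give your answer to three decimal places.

x̄ = (4.7 + 5.6 + 10.5 - 8.6 + 4.8 + 9.6 + 8.3) / 7 = 4.9857
deviations (xᵢ − x̄): -0.2857, 0.6143, 5.5143, -13.5857, -0.1857, 4.6143, 3.3143
Σ(xᵢ − x̄)² = 247.7486 ⇒ m₂ = 247.7486/7 = 35.39265
Σ(xᵢ − x̄)³ = -2205.0092 ⇒ m₃ = -2205.0092/7 = -315.00131
m₂^(3/2) = 35.39265^(1.5) = 210.55700
g_1 = m₃ / m₂^(3/2) = -315.00131 / 210.55700 ≈ -1.496

-1.496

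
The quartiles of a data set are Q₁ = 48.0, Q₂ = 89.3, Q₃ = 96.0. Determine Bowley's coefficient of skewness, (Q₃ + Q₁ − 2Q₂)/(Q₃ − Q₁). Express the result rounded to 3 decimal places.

-0.721

numerator: Q₃ + Q₁ − 2Q₂ = 96.0 + 48.0 − 2×89.3 = -34.6000
denominator: Q₃ − Q₁ = 96.0 − 48.0 = 48.0000
Bowley skewness = -34.6000 / 48.0000 ≈ -0.721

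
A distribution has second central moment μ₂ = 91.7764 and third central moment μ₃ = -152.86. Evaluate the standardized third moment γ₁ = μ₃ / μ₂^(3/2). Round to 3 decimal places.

-0.174

σ = √μ₂ = √91.7764 = 9.58000
σ³ = μ₂^(3/2) = 879.21791
γ₁ = μ₃/σ³ = -152.86 / 879.21791 ≈ -0.174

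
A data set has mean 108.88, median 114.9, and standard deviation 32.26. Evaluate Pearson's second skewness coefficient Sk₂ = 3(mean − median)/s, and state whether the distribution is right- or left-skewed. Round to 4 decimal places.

-0.5598, left-skewed

Sk₂ = 3(108.88 − 114.9) / 32.26 = 3 × -6.0200 / 32.26
    = -18.0600 / 32.26 ≈ -0.5598
Sk₂ < 0 ⇒ mean < median ⇒ left-skewed (negative skew).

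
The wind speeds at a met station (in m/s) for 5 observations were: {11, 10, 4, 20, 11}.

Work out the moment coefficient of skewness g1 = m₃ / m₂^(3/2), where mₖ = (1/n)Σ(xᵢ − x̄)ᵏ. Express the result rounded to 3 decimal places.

0.458

x̄ = (11 + 10 + 4 + 20 + 11) / 5 = 11.2000
deviations (xᵢ − x̄): -0.2000, -1.2000, -7.2000, 8.8000, -0.2000
Σ(xᵢ − x̄)² = 130.8000 ⇒ m₂ = 130.8000/5 = 26.16000
Σ(xᵢ − x̄)³ = 306.4800 ⇒ m₃ = 306.4800/5 = 61.29600
m₂^(3/2) = 26.16000^(1.5) = 133.80015
g1 = m₃ / m₂^(3/2) = 61.29600 / 133.80015 ≈ 0.458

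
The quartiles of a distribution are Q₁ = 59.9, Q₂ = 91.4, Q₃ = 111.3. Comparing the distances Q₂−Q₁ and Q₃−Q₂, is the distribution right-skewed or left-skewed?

Q₂ − Q₁ = 31.5;  Q₃ − Q₂ = 19.9
Q₂ − Q₁ > Q₃ − Q₂ ⇒ the lower half is more spread out ⇒ left-skewed.

left-skewed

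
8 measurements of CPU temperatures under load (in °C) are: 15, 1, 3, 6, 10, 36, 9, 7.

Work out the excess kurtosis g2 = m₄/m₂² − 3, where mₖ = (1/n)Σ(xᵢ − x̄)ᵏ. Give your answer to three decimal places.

x̄ = 10.8750
Σ(xᵢ − x̄)² = 850.8750 ⇒ m₂ = 106.35938
Σ(xᵢ − x̄)⁴ = 412944.2754 ⇒ m₄ = 51618.03442
m₂² = 11312.31665
g2 = m₄/m₂² − 3 = 4.56299 − 3 ≈ 1.563

1.563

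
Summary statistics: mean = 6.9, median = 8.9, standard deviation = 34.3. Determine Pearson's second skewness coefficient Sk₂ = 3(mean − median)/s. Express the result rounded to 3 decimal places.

-0.175

Sk₂ = 3(6.9 − 8.9) / 34.3 = 3 × -2.0000 / 34.3
    = -6.0000 / 34.3 ≈ -0.175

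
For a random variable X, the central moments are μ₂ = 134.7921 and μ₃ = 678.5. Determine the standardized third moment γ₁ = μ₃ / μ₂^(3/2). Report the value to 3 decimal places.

0.434

σ = √μ₂ = √134.7921 = 11.61000
σ³ = μ₂^(3/2) = 1564.93628
γ₁ = μ₃/σ³ = 678.5 / 1564.93628 ≈ 0.434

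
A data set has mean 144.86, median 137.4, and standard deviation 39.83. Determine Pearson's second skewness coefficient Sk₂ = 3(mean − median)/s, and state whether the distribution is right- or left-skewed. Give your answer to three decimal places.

Sk₂ = 3(144.86 − 137.4) / 39.83 = 3 × 7.4600 / 39.83
    = 22.3800 / 39.83 ≈ 0.562
Sk₂ > 0 ⇒ mean > median ⇒ right-skewed (positive skew).

0.562, right-skewed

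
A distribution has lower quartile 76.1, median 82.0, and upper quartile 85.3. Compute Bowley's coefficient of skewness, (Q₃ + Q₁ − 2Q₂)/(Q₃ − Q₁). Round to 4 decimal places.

numerator: Q₃ + Q₁ − 2Q₂ = 85.3 + 76.1 − 2×82.0 = -2.6000
denominator: Q₃ − Q₁ = 85.3 − 76.1 = 9.2000
Bowley skewness = -2.6000 / 9.2000 ≈ -0.2826

-0.2826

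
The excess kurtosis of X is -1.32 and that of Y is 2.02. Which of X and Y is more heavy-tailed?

Y

Higher excess kurtosis ⇒ heavier tails relative to the normal distribution.
-1.32 vs 2.02: the larger is 2.02, so Y has heavier tails. (Y is leptokurtic — heavier-than-normal tails; the other is platykurtic.)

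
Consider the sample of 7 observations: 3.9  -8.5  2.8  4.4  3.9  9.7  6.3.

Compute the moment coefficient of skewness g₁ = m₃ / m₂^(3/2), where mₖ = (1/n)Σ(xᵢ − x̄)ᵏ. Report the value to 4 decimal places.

-1.3027

x̄ = (3.9 - 8.5 + 2.8 + 4.4 + 3.9 + 9.7 + 6.3) / 7 = 3.2143
deviations (xᵢ − x̄): 0.6857, -11.7143, -0.4143, 1.1857, 0.6857, 6.4857, 3.0857
Σ(xᵢ − x̄)² = 191.3286 ⇒ m₂ = 191.3286/7 = 27.33265
Σ(xᵢ − x̄)³ = -1303.0468 ⇒ m₃ = -1303.0468/7 = -186.14955
m₂^(3/2) = 27.33265^(1.5) = 142.89686
g₁ = m₃ / m₂^(3/2) = -186.14955 / 142.89686 ≈ -1.3027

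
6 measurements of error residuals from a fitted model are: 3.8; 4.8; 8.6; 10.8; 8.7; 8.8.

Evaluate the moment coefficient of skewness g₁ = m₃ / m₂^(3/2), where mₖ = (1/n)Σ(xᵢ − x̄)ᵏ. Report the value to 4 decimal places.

-0.4300

x̄ = (3.8 + 4.8 + 8.6 + 10.8 + 8.7 + 8.8) / 6 = 7.5833
deviations (xᵢ − x̄): -3.7833, -2.7833, 1.0167, 3.2167, 1.1167, 1.2167
Σ(xᵢ − x̄)² = 36.1683 ⇒ m₂ = 36.1683/6 = 6.02806
Σ(xᵢ − x̄)³ = -38.1886 ⇒ m₃ = -38.1886/6 = -6.36476
m₂^(3/2) = 6.02806^(1.5) = 14.80014
g₁ = m₃ / m₂^(3/2) = -6.36476 / 14.80014 ≈ -0.4300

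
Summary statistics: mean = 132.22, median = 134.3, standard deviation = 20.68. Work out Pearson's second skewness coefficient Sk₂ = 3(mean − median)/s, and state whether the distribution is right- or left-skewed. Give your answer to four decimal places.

Sk₂ = 3(132.22 − 134.3) / 20.68 = 3 × -2.0800 / 20.68
    = -6.2400 / 20.68 ≈ -0.3017
Sk₂ < 0 ⇒ mean < median ⇒ left-skewed (negative skew).

-0.3017, left-skewed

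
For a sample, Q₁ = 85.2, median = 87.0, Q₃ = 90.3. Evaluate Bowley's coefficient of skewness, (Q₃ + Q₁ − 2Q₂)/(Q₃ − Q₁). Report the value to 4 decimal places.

0.2941

numerator: Q₃ + Q₁ − 2Q₂ = 90.3 + 85.2 − 2×87.0 = 1.5000
denominator: Q₃ − Q₁ = 90.3 − 85.2 = 5.1000
Bowley skewness = 1.5000 / 5.1000 ≈ 0.2941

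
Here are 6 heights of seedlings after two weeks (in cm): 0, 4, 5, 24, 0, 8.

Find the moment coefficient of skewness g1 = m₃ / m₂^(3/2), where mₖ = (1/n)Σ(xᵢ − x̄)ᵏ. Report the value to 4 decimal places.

1.3410

x̄ = (0 + 4 + 5 + 24 + 0 + 8) / 6 = 6.8333
deviations (xᵢ − x̄): -6.8333, -2.8333, -1.8333, 17.1667, -6.8333, 1.1667
Σ(xᵢ − x̄)² = 400.8333 ⇒ m₂ = 400.8333/6 = 66.80556
Σ(xᵢ − x̄)³ = 4393.4444 ⇒ m₃ = 4393.4444/6 = 732.24074
m₂^(3/2) = 66.80556^(1.5) = 546.03297
g1 = m₃ / m₂^(3/2) = 732.24074 / 546.03297 ≈ 1.3410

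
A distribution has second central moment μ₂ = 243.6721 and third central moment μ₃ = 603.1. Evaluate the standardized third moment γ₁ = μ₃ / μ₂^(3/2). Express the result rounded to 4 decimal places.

0.1586

σ = √μ₂ = √243.6721 = 15.61000
σ³ = μ₂^(3/2) = 3803.72148
γ₁ = μ₃/σ³ = 603.1 / 3803.72148 ≈ 0.1586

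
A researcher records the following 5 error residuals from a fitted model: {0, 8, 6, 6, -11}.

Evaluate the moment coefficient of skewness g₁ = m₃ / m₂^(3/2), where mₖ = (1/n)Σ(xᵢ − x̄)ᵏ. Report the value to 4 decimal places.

x̄ = (0 + 8 + 6 + 6 - 11) / 5 = 1.8000
deviations (xᵢ − x̄): -1.8000, 6.2000, 4.2000, 4.2000, -12.8000
Σ(xᵢ − x̄)² = 240.8000 ⇒ m₂ = 240.8000/5 = 48.16000
Σ(xᵢ − x̄)³ = -1716.4800 ⇒ m₃ = -1716.4800/5 = -343.29600
m₂^(3/2) = 48.16000^(1.5) = 334.21791
g₁ = m₃ / m₂^(3/2) = -343.29600 / 334.21791 ≈ -1.0272

-1.0272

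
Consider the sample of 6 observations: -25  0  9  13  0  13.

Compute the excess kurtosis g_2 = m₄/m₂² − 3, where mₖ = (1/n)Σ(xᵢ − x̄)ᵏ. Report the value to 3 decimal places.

x̄ = 1.6667
Σ(xᵢ − x̄)² = 1027.3333 ⇒ m₂ = 171.22222
Σ(xᵢ − x̄)⁴ = 541582.4444 ⇒ m₄ = 90263.74074
m₂² = 29317.04938
g_2 = m₄/m₂² − 3 = 3.07888 − 3 ≈ 0.079

0.079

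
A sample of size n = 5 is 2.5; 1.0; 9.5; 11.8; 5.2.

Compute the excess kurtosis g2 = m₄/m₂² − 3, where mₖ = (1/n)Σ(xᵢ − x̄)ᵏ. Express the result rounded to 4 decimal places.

-1.5346

x̄ = 6.0000
Σ(xᵢ − x̄)² = 83.7800 ⇒ m₂ = 16.75600
Σ(xᵢ − x̄)⁴ = 2057.1842 ⇒ m₄ = 411.43684
m₂² = 280.76354
g2 = m₄/m₂² − 3 = 1.46542 − 3 ≈ -1.5346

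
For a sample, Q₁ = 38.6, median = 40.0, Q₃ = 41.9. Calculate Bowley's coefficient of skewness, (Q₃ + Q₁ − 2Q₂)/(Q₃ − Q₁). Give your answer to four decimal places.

numerator: Q₃ + Q₁ − 2Q₂ = 41.9 + 38.6 − 2×40.0 = 0.5000
denominator: Q₃ − Q₁ = 41.9 − 38.6 = 3.3000
Bowley skewness = 0.5000 / 3.3000 ≈ 0.1515

0.1515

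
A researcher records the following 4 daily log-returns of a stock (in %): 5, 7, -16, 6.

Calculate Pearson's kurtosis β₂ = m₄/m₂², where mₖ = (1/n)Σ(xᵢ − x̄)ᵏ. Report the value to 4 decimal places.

x̄ = 0.5000
Σ(xᵢ − x̄)² = 365.0000 ⇒ m₂ = 91.25000
Σ(xᵢ − x̄)⁴ = 77230.2500 ⇒ m₄ = 19307.56250
m₂² = 8326.56250
β₂ = m₄/m₂² = 19307.56250 / 8326.56250 ≈ 2.3188

2.3188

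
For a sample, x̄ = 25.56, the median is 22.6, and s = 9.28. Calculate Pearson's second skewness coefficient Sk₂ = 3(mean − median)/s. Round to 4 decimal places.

Sk₂ = 3(25.56 − 22.6) / 9.28 = 3 × 2.9600 / 9.28
    = 8.8800 / 9.28 ≈ 0.9569

0.9569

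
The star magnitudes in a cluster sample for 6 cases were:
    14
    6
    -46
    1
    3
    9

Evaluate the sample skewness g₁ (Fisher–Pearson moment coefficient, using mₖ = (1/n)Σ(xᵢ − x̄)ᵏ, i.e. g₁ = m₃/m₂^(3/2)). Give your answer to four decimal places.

x̄ = (14 + 6 - 46 + 1 + 3 + 9) / 6 = -2.1667
deviations (xᵢ − x̄): 16.1667, 8.1667, -43.8333, 3.1667, 5.1667, 11.1667
Σ(xᵢ − x̄)² = 2410.8333 ⇒ m₂ = 2410.8333/6 = 401.80556
Σ(xᵢ − x̄)³ = -77887.5556 ⇒ m₃ = -77887.5556/6 = -12981.25926
m₂^(3/2) = 401.80556^(1.5) = 8054.22775
g₁ = m₃ / m₂^(3/2) = -12981.25926 / 8054.22775 ≈ -1.6117

-1.6117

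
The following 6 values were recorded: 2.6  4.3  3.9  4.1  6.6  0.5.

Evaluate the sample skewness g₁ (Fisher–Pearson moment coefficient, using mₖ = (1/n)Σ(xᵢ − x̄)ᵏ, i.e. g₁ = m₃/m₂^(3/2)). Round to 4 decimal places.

-0.1960

x̄ = (2.6 + 4.3 + 3.9 + 4.1 + 6.6 + 0.5) / 6 = 3.6667
deviations (xᵢ − x̄): -1.0667, 0.6333, 0.2333, 0.4333, 2.9333, -3.1667
Σ(xᵢ − x̄)² = 20.4133 ⇒ m₂ = 20.4133/6 = 3.40222
Σ(xᵢ − x̄)³ = -7.3804 ⇒ m₃ = -7.3804/6 = -1.23007
m₂^(3/2) = 3.40222^(1.5) = 6.27544
g₁ = m₃ / m₂^(3/2) = -1.23007 / 6.27544 ≈ -0.1960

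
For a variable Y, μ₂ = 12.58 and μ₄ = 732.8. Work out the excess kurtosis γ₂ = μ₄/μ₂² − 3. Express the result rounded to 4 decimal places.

1.6305

μ₂² = 12.58² = 158.25640
μ₄/μ₂² = 732.8 / 158.25640 = 4.63046
γ₂ = 4.63046 − 3 ≈ 1.6305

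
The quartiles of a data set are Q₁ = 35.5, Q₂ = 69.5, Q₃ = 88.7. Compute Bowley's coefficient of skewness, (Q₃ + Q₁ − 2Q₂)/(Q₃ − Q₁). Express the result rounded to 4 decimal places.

-0.2782

numerator: Q₃ + Q₁ − 2Q₂ = 88.7 + 35.5 − 2×69.5 = -14.8000
denominator: Q₃ − Q₁ = 88.7 − 35.5 = 53.2000
Bowley skewness = -14.8000 / 53.2000 ≈ -0.2782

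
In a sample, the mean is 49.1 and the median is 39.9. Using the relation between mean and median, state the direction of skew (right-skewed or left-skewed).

mean − median = 49.1 − 39.9 = 9.2
mean > median ⇒ the longer tail is on the right ⇒ right-skewed (positively skewed).

right-skewed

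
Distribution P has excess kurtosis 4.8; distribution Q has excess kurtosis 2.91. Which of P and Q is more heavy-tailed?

P

Higher excess kurtosis ⇒ heavier tails relative to the normal distribution.
4.8 vs 2.91: the larger is 4.8, so P has heavier tails.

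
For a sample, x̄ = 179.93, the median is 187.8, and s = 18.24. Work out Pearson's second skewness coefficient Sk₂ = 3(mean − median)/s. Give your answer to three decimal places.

Sk₂ = 3(179.93 − 187.8) / 18.24 = 3 × -7.8700 / 18.24
    = -23.6100 / 18.24 ≈ -1.294

-1.294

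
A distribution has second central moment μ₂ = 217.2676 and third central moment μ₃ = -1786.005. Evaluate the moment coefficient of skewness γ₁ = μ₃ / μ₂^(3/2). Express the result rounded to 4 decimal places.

σ = √μ₂ = √217.2676 = 14.74000
σ³ = μ₂^(3/2) = 3202.52442
γ₁ = μ₃/σ³ = -1786.005 / 3202.52442 ≈ -0.5577

-0.5577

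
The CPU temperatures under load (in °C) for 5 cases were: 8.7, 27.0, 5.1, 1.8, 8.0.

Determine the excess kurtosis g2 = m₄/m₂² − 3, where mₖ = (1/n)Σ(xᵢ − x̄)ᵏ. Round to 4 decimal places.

x̄ = 10.1200
Σ(xᵢ − x̄)² = 385.8680 ⇒ m₂ = 77.17360
Σ(xᵢ − x̄)⁴ = 86638.6786 ⇒ m₄ = 17327.73573
m₂² = 5955.76454
g2 = m₄/m₂² − 3 = 2.90941 − 3 ≈ -0.0906

-0.0906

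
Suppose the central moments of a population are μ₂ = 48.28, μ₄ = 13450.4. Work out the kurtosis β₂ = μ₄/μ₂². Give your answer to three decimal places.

5.770

μ₂² = 48.28² = 2330.95840
μ₄/μ₂² = 13450.4 / 2330.95840 = 5.77033
β₂ ≈ 5.770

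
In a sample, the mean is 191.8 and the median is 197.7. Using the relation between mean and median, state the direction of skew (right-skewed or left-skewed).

left-skewed

mean − median = 191.8 − 197.7 = -5.9
mean < median ⇒ the longer tail is on the left ⇒ left-skewed (negatively skewed).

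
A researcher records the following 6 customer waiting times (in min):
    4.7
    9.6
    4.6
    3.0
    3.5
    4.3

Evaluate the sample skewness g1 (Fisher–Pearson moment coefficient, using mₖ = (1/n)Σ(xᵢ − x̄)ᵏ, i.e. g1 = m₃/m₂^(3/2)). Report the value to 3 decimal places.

1.473

x̄ = (4.7 + 9.6 + 4.6 + 3.0 + 3.5 + 4.3) / 6 = 4.9500
deviations (xᵢ − x̄): -0.2500, 4.6500, -0.3500, -1.9500, -1.4500, -0.6500
Σ(xᵢ − x̄)² = 28.1350 ⇒ m₂ = 28.1350/6 = 4.68917
Σ(xᵢ − x̄)³ = 89.7480 ⇒ m₃ = 89.7480/6 = 14.95800
m₂^(3/2) = 4.68917^(1.5) = 10.15415
g1 = m₃ / m₂^(3/2) = 14.95800 / 10.15415 ≈ 1.473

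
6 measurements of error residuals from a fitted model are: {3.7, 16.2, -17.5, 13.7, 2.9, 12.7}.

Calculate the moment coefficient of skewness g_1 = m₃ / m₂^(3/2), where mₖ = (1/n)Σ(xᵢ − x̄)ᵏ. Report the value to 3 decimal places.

-1.089

x̄ = (3.7 + 16.2 - 17.5 + 13.7 + 2.9 + 12.7) / 6 = 5.2833
deviations (xᵢ − x̄): -1.5833, 10.9167, -22.7833, 8.4167, -2.3833, 7.4167
Σ(xᵢ − x̄)² = 772.2883 ⇒ m₂ = 772.2883/6 = 128.71472
Σ(xᵢ − x̄)³ = -9538.7006 ⇒ m₃ = -9538.7006/6 = -1589.78343
m₂^(3/2) = 128.71472^(1.5) = 1460.30084
g_1 = m₃ / m₂^(3/2) = -1589.78343 / 1460.30084 ≈ -1.089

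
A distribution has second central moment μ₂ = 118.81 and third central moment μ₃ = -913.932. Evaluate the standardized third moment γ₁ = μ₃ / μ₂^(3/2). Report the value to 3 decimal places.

σ = √μ₂ = √118.81 = 10.90000
σ³ = μ₂^(3/2) = 1295.02900
γ₁ = μ₃/σ³ = -913.932 / 1295.02900 ≈ -0.706

-0.706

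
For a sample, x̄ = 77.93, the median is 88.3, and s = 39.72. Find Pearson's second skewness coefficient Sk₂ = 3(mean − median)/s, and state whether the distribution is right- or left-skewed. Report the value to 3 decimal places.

Sk₂ = 3(77.93 − 88.3) / 39.72 = 3 × -10.3700 / 39.72
    = -31.1100 / 39.72 ≈ -0.783
Sk₂ < 0 ⇒ mean < median ⇒ left-skewed (negative skew).

-0.783, left-skewed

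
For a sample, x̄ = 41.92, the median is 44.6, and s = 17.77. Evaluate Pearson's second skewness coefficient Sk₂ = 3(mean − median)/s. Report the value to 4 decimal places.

-0.4524

Sk₂ = 3(41.92 − 44.6) / 17.77 = 3 × -2.6800 / 17.77
    = -8.0400 / 17.77 ≈ -0.4524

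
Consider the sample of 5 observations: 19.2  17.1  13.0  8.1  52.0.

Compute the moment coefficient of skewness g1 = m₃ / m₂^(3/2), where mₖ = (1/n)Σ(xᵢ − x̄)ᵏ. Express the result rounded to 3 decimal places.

x̄ = (19.2 + 17.1 + 13.0 + 8.1 + 52.0) / 5 = 21.8800
deviations (xᵢ − x̄): -2.6800, -4.7800, -8.8800, -13.7800, 30.1200
Σ(xᵢ − x̄)² = 1205.9880 ⇒ m₂ = 1205.9880/5 = 241.19760
Σ(xᵢ − x̄)³ = 23879.9443 ⇒ m₃ = 23879.9443/5 = 4775.98886
m₂^(3/2) = 241.19760^(1.5) = 3745.92841
g1 = m₃ / m₂^(3/2) = 4775.98886 / 3745.92841 ≈ 1.275

1.275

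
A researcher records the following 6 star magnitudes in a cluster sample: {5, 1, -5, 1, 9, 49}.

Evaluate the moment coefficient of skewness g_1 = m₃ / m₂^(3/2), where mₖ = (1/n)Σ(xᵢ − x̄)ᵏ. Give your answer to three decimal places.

x̄ = (5 + 1 - 5 + 1 + 9 + 49) / 6 = 10.0000
deviations (xᵢ − x̄): -5.0000, -9.0000, -15.0000, -9.0000, -1.0000, 39.0000
Σ(xᵢ − x̄)² = 1934.0000 ⇒ m₂ = 1934.0000/6 = 322.33333
Σ(xᵢ − x̄)³ = 54360.0000 ⇒ m₃ = 54360.0000/6 = 9060.00000
m₂^(3/2) = 322.33333^(1.5) = 5787.05792
g_1 = m₃ / m₂^(3/2) = 9060.00000 / 5787.05792 ≈ 1.566

1.566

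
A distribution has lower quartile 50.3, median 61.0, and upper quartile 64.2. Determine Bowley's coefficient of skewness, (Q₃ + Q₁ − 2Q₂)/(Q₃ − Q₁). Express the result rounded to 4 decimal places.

-0.5396

numerator: Q₃ + Q₁ − 2Q₂ = 64.2 + 50.3 − 2×61.0 = -7.5000
denominator: Q₃ − Q₁ = 64.2 − 50.3 = 13.9000
Bowley skewness = -7.5000 / 13.9000 ≈ -0.5396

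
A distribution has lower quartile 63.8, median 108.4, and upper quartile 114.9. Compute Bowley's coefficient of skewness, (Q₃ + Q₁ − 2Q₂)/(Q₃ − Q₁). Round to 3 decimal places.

-0.746

numerator: Q₃ + Q₁ − 2Q₂ = 114.9 + 63.8 − 2×108.4 = -38.1000
denominator: Q₃ − Q₁ = 114.9 − 63.8 = 51.1000
Bowley skewness = -38.1000 / 51.1000 ≈ -0.746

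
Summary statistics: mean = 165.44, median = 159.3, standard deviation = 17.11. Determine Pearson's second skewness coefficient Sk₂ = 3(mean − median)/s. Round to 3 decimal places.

Sk₂ = 3(165.44 − 159.3) / 17.11 = 3 × 6.1400 / 17.11
    = 18.4200 / 17.11 ≈ 1.077

1.077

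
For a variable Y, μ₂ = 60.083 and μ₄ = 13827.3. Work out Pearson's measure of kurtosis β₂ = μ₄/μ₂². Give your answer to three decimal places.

μ₂² = 60.083² = 3609.96689
μ₄/μ₂² = 13827.3 / 3609.96689 = 3.83031
β₂ ≈ 3.830

3.830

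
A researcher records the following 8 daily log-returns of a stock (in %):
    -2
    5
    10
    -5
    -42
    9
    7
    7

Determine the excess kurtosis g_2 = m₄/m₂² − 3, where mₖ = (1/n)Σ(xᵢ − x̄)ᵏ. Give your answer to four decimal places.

x̄ = -1.3750
Σ(xᵢ − x̄)² = 2081.8750 ⇒ m₂ = 260.23438
Σ(xᵢ − x̄)⁴ = 2763781.5566 ⇒ m₄ = 345472.69458
m₂² = 67721.92993
g_2 = m₄/m₂² − 3 = 5.10134 − 3 ≈ 2.1013

2.1013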